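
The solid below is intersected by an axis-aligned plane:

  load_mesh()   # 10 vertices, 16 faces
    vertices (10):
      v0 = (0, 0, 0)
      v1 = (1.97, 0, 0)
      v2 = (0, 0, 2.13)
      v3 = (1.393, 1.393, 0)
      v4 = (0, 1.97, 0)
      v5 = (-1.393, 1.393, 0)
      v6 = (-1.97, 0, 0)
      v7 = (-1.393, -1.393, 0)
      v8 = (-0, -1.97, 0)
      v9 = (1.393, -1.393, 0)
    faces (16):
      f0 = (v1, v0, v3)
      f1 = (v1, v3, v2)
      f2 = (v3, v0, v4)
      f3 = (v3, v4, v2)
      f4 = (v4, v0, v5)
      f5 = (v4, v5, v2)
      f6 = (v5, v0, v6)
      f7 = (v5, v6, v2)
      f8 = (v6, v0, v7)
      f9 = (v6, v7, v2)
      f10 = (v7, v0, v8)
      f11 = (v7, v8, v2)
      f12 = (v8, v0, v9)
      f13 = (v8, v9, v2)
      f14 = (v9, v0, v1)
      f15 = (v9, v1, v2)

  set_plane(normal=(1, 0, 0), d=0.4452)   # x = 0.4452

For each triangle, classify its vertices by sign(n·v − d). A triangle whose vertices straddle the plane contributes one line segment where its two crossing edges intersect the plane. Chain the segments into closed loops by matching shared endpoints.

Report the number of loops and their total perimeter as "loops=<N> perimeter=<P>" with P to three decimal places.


Straddling triangles (8 of 16):
  (v1,v0,v3) [+-+] → (0.4452, 0, 0)–(0.4452, 0.4452, 0)  len=0.4452
  (v1,v3,v2) [++-] → (0.4452, 0.4452, 1.44926)–(0.4452, 0, 1.64864)  len=0.4878
  (v3,v0,v4) [+--] → (0.4452, 0.4452, 0)–(0.4452, 1.78559, 0)  len=1.3404
  (v3,v4,v2) [+--] → (0.4452, 1.78559, 0)–(0.4452, 0.4452, 1.44926)  len=1.9741
  (v8,v0,v9) [--+] → (0.4452, -0.4452, 0)–(0.4452, -1.78559, 0)  len=1.3404
  (v8,v9,v2) [-+-] → (0.4452, -1.78559, 0)–(0.4452, -0.4452, 1.44926)  len=1.9741
  (v9,v0,v1) [+-+] → (0.4452, -0.4452, 0)–(0.4452, 0, 0)  len=0.4452
  (v9,v1,v2) [++-] → (0.4452, 0, 1.64864)–(0.4452, -0.4452, 1.44926)  len=0.4878

Chained into 1 loop(s):
  loop 1: 8 segments, perimeter = 8.4950
Total perimeter = 8.495

loops=1 perimeter=8.495


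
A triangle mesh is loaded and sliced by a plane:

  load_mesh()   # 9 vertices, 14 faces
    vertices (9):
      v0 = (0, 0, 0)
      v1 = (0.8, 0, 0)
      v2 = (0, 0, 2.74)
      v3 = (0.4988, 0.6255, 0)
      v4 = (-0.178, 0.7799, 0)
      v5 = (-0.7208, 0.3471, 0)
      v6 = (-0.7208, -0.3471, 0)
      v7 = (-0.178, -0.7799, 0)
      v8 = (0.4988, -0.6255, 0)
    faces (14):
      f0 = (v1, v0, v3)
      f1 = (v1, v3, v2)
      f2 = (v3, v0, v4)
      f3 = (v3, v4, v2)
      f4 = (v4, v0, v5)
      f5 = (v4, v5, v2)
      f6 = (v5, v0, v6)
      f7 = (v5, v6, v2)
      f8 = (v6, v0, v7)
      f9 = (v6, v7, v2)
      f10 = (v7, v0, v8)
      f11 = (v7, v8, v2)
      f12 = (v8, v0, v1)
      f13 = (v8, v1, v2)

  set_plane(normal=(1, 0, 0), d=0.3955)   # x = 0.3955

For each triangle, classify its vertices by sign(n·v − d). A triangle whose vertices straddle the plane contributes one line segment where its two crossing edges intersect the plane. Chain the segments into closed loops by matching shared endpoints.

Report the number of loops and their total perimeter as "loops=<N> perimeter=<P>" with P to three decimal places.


Straddling triangles (8 of 14):
  (v1,v0,v3) [+-+] → (0.3955, 0, 0)–(0.3955, 0.495961, 0)  len=0.4960
  (v1,v3,v2) [++-] → (0.3955, 0.495961, 0.567446)–(0.3955, 0, 1.38541)  len=0.9566
  (v3,v0,v4) [+--] → (0.3955, 0.495961, 0)–(0.3955, 0.649066, 0)  len=0.1531
  (v3,v4,v2) [+--] → (0.3955, 0.649066, 0)–(0.3955, 0.495961, 0.567446)  len=0.5877
  (v7,v0,v8) [--+] → (0.3955, -0.495961, 0)–(0.3955, -0.649066, 0)  len=0.1531
  (v7,v8,v2) [-+-] → (0.3955, -0.649066, 0)–(0.3955, -0.495961, 0.567446)  len=0.5877
  (v8,v0,v1) [+-+] → (0.3955, -0.495961, 0)–(0.3955, 0, 0)  len=0.4960
  (v8,v1,v2) [++-] → (0.3955, 0, 1.38541)–(0.3955, -0.495961, 0.567446)  len=0.9566

Chained into 1 loop(s):
  loop 1: 8 segments, perimeter = 4.3868
Total perimeter = 4.387

loops=1 perimeter=4.387


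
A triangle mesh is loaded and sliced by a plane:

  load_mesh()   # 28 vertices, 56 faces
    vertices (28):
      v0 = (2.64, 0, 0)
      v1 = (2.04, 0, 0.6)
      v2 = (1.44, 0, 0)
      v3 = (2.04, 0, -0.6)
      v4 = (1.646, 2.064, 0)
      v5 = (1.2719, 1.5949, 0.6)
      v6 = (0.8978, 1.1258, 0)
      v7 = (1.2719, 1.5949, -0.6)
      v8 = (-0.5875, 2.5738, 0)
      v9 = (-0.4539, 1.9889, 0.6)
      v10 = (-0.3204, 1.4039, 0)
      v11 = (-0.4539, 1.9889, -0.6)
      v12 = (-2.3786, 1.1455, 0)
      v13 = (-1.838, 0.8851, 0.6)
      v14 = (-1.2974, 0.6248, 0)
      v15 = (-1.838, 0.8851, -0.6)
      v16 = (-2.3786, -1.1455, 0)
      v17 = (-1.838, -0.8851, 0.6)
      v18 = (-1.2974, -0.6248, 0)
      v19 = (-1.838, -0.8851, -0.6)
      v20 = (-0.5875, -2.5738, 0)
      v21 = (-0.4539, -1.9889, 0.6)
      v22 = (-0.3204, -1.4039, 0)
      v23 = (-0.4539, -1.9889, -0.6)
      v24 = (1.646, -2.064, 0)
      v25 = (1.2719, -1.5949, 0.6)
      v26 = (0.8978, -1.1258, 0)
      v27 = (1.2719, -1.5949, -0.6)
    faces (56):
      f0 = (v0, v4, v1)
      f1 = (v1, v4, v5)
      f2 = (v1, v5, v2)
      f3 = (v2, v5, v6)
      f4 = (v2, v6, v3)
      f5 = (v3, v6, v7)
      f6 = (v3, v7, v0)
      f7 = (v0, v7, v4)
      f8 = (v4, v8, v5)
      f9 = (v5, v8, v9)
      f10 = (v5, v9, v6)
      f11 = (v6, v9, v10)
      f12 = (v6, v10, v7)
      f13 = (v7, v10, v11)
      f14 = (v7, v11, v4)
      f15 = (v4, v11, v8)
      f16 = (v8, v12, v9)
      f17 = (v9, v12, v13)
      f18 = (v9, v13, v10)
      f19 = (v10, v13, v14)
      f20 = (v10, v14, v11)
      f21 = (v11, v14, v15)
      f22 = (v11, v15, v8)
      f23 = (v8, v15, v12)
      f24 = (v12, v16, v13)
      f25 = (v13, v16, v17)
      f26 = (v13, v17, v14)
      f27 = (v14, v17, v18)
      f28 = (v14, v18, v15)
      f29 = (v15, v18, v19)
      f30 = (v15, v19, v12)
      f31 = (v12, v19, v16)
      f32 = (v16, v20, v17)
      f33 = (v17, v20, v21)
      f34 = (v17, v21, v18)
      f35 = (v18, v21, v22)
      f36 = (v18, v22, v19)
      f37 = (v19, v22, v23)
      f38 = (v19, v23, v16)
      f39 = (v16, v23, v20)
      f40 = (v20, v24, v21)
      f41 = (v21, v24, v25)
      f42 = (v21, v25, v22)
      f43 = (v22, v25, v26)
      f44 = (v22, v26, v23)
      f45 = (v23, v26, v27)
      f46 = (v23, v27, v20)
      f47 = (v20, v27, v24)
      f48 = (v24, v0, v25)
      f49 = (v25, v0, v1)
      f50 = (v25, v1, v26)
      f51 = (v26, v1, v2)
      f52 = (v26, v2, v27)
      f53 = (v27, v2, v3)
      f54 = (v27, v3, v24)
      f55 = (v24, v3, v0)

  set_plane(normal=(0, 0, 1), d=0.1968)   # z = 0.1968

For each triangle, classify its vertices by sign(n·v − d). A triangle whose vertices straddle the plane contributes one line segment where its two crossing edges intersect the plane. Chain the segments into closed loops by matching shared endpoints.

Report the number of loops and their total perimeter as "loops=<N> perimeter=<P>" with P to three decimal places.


loops=2 perimeter=24.783

Straddling triangles (28 of 56):
  (v0,v4,v1) [--+] → (1.77523, 1.38701, 0.1968)–(2.4432, 0, 0.1968)  len=1.5395
  (v1,v4,v5) [+-+] → (1.77523, 1.38701, 0.1968)–(1.5233, 1.91014, 0.1968)  len=0.5806
  (v1,v5,v2) [++-] → (1.38486, 0.523127, 0.1968)–(1.6368, 0, 0.1968)  len=0.5806
  (v2,v5,v6) [-+-] → (1.38486, 0.523127, 0.1968)–(1.0205, 1.27966, 0.1968)  len=0.8397
  (v4,v8,v5) [--+] → (0.0223832, 2.25272, 0.1968)–(1.5233, 1.91014, 0.1968)  len=1.5395
  (v5,v8,v9) [+-+] → (0.0223832, 2.25272, 0.1968)–(-0.543679, 2.38195, 0.1968)  len=0.5806
  (v5,v9,v6) [++-] → (0.454442, 1.4089, 0.1968)–(1.0205, 1.27966, 0.1968)  len=0.5806
  (v6,v9,v10) [-+-] → (0.454442, 1.4089, 0.1968)–(-0.364188, 1.59578, 0.1968)  len=0.8397
  (v8,v12,v9) [--+] → (-1.7473, 1.42214, 0.1968)–(-0.543679, 2.38195, 0.1968)  len=1.5395
  (v9,v12,v13) [+-+] → (-1.7473, 1.42214, 0.1968)–(-2.20128, 1.06009, 0.1968)  len=0.5807
  (v9,v13,v10) [++-] → (-0.818173, 1.23373, 0.1968)–(-0.364188, 1.59578, 0.1968)  len=0.5807
  (v10,v13,v14) [-+-] → (-0.818173, 1.23373, 0.1968)–(-1.47472, 0.710178, 0.1968)  len=0.8397
  (v12,v16,v13) [--+] → (-2.20128, -0.479463, 0.1968)–(-2.20128, 1.06009, 0.1968)  len=1.5396
  (v13,v16,v17) [+-+] → (-2.20128, -0.479463, 0.1968)–(-2.20128, -1.06009, 0.1968)  len=0.5806
  (v13,v17,v14) [++-] → (-1.47472, 0.129553, 0.1968)–(-1.47472, 0.710178, 0.1968)  len=0.5806
  (v14,v17,v18) [-+-] → (-1.47472, 0.129553, 0.1968)–(-1.47472, -0.710178, 0.1968)  len=0.8397
  (v16,v20,v17) [--+] → (-0.997664, -2.01991, 0.1968)–(-2.20128, -1.06009, 0.1968)  len=1.5395
  (v17,v20,v21) [+-+] → (-0.997664, -2.01991, 0.1968)–(-0.543679, -2.38195, 0.1968)  len=0.5807
  (v17,v21,v18) [++-] → (-1.02073, -1.07222, 0.1968)–(-1.47472, -0.710178, 0.1968)  len=0.5807
  (v18,v21,v22) [-+-] → (-1.02073, -1.07222, 0.1968)–(-0.364188, -1.59578, 0.1968)  len=0.8397
  (v20,v24,v21) [--+] → (0.957233, -2.03937, 0.1968)–(-0.543679, -2.38195, 0.1968)  len=1.5395
  (v21,v24,v25) [+-+] → (0.957233, -2.03937, 0.1968)–(1.5233, -1.91014, 0.1968)  len=0.5806
  (v21,v25,v22) [++-] → (0.201874, -1.46655, 0.1968)–(-0.364188, -1.59578, 0.1968)  len=0.5806
  (v22,v25,v26) [-+-] → (0.201874, -1.46655, 0.1968)–(1.0205, -1.27966, 0.1968)  len=0.8397
  (v24,v0,v25) [--+] → (2.19126, -0.523127, 0.1968)–(1.5233, -1.91014, 0.1968)  len=1.5395
  (v25,v0,v1) [+-+] → (2.19126, -0.523127, 0.1968)–(2.4432, 0, 0.1968)  len=0.5806
  (v25,v1,v26) [++-] → (1.27244, -0.756538, 0.1968)–(1.0205, -1.27966, 0.1968)  len=0.5806
  (v26,v1,v2) [-+-] → (1.27244, -0.756538, 0.1968)–(1.6368, 0, 0.1968)  len=0.8397

Chained into 2 loop(s):
  loop 1: 14 segments, perimeter = 14.8409
  loop 2: 14 segments, perimeter = 9.9425
Total perimeter = 24.783


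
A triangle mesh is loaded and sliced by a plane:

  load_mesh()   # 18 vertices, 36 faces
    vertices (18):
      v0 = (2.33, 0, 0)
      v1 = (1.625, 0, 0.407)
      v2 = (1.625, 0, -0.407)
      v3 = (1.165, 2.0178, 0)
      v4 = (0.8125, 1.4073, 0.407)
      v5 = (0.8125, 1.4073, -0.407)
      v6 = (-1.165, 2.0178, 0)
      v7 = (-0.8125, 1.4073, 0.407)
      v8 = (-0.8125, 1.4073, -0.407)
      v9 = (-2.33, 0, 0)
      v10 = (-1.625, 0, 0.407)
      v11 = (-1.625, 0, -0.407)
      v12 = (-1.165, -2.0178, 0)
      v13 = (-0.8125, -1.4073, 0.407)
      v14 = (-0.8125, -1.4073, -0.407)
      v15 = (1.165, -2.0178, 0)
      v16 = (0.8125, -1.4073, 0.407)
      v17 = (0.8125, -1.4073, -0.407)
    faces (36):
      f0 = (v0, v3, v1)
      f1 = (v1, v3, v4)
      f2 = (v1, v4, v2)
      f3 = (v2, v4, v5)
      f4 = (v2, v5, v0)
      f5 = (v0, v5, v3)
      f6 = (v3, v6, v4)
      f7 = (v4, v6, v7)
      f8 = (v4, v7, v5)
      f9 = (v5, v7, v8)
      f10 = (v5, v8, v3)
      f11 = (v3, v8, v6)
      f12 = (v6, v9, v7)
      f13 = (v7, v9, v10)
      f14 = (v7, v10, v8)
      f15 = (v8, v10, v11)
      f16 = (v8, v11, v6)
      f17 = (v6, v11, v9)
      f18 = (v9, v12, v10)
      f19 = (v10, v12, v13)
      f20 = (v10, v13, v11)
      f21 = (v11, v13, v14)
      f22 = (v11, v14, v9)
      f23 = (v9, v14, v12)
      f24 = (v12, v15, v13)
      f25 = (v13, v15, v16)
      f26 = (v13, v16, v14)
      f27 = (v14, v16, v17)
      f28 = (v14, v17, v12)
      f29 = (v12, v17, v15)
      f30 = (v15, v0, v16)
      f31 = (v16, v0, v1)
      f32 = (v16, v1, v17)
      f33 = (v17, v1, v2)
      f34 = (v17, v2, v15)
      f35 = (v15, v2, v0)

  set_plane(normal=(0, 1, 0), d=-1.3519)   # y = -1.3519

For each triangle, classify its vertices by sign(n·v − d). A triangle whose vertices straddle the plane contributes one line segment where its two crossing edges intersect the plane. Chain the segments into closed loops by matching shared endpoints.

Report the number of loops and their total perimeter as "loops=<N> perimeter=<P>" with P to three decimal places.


Straddling triangles (12 of 36):
  (v9,v12,v10) [+-+] → (-1.54947, -1.3519, 0)–(-1.31681, -1.3519, 0.134315)  len=0.2686
  (v10,v12,v13) [+--] → (-1.31681, -1.3519, 0.134315)–(-0.844485, -1.3519, 0.407)  len=0.5454
  (v10,v13,v11) [+-+] → (-0.844485, -1.3519, 0.407)–(-0.844485, -1.3519, 0.374956)  len=0.0320
  (v11,v13,v14) [+--] → (-0.844485, -1.3519, 0.374956)–(-0.844485, -1.3519, -0.407)  len=0.7820
  (v11,v14,v9) [+-+] → (-0.844485, -1.3519, -0.407)–(-0.872238, -1.3519, -0.390978)  len=0.0320
  (v9,v14,v12) [+--] → (-0.872238, -1.3519, -0.390978)–(-1.54947, -1.3519, 0)  len=0.7820
  (v15,v0,v16) [-+-] → (1.54947, -1.3519, 0)–(0.872238, -1.3519, 0.390978)  len=0.7820
  (v16,v0,v1) [-++] → (0.872238, -1.3519, 0.390978)–(0.844485, -1.3519, 0.407)  len=0.0320
  (v16,v1,v17) [-+-] → (0.844485, -1.3519, 0.407)–(0.844485, -1.3519, -0.374956)  len=0.7820
  (v17,v1,v2) [-++] → (0.844485, -1.3519, -0.374956)–(0.844485, -1.3519, -0.407)  len=0.0320
  (v17,v2,v15) [-+-] → (0.844485, -1.3519, -0.407)–(1.31681, -1.3519, -0.134315)  len=0.5454
  (v15,v2,v0) [-++] → (1.31681, -1.3519, -0.134315)–(1.54947, -1.3519, 0)  len=0.2686

Chained into 2 loop(s):
  loop 1: 6 segments, perimeter = 2.4421
  loop 2: 6 segments, perimeter = 2.4421
Total perimeter = 4.884

loops=2 perimeter=4.884


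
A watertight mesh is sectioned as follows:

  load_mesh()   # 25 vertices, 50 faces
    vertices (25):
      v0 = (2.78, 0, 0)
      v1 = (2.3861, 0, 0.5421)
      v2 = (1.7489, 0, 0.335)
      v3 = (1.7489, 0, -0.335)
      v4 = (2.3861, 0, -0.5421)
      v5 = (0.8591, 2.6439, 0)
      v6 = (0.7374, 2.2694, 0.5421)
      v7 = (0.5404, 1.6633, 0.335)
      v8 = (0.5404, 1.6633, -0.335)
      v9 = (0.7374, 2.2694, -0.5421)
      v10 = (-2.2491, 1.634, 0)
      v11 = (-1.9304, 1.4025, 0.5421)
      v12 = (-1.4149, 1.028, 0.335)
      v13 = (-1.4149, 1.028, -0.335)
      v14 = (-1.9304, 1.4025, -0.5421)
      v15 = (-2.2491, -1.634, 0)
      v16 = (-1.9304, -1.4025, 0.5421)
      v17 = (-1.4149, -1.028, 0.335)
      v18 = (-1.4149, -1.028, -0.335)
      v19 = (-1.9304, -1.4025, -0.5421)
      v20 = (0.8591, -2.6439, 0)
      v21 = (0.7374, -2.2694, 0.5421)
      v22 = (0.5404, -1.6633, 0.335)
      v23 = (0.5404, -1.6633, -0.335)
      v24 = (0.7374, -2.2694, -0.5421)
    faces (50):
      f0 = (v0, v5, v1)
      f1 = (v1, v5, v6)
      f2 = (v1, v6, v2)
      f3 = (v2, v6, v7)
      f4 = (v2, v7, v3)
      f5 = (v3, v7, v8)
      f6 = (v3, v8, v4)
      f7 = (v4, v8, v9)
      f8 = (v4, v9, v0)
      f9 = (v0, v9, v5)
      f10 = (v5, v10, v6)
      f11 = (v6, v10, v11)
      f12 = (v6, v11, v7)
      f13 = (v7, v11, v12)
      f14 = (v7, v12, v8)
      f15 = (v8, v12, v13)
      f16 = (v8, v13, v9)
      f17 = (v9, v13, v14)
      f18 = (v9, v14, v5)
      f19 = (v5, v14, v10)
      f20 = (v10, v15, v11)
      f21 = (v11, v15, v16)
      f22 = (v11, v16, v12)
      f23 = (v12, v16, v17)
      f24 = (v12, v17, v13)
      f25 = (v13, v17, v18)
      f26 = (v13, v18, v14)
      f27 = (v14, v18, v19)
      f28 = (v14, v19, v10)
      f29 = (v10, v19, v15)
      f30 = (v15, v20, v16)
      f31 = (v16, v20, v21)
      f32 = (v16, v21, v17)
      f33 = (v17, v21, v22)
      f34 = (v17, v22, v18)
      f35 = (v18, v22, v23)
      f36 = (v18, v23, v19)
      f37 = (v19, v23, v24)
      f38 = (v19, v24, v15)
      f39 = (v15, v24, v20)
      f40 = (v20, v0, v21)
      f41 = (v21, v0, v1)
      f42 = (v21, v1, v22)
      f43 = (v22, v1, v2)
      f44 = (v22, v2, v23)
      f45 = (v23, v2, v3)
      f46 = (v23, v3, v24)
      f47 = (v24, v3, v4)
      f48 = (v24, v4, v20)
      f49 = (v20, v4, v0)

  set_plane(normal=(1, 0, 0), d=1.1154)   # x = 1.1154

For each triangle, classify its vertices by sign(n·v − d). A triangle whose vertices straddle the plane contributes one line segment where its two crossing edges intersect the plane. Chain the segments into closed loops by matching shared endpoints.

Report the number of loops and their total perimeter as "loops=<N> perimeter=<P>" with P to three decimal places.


Straddling triangles (20 of 50):
  (v0,v5,v1) [+-+] → (1.1154, 2.29113, 0)–(1.1154, 2.20013, 0.090989)  len=0.1287
  (v1,v5,v6) [+--] → (1.1154, 2.20013, 0.090989)–(1.1154, 1.74909, 0.5421)  len=0.6379
  (v1,v6,v2) [+-+] → (1.1154, 1.74909, 0.5421)–(1.1154, 1.42132, 0.464706)  len=0.3368
  (v2,v6,v7) [+--] → (1.1154, 1.42132, 0.464706)–(1.1154, 0.871908, 0.335)  len=0.5645
  (v2,v7,v3) [+-+] → (1.1154, 0.871908, 0.335)–(1.1154, 0.871908, 0.0162164)  len=0.3188
  (v3,v7,v8) [+--] → (1.1154, 0.871908, 0.0162164)–(1.1154, 0.871908, -0.335)  len=0.3512
  (v3,v8,v4) [+-+] → (1.1154, 0.871908, -0.335)–(1.1154, 1.14512, -0.399519)  len=0.2807
  (v4,v8,v9) [+--] → (1.1154, 1.14512, -0.399519)–(1.1154, 1.74909, -0.5421)  len=0.6206
  (v4,v9,v0) [+-+] → (1.1154, 1.74909, -0.5421)–(1.1154, 1.84943, -0.44178)  len=0.1419
  (v0,v9,v5) [+--] → (1.1154, 1.84943, -0.44178)–(1.1154, 2.29113, 0)  len=0.6247
  (v20,v0,v21) [-+-] → (1.1154, -2.29113, 0)–(1.1154, -1.84943, 0.44178)  len=0.6247
  (v21,v0,v1) [-++] → (1.1154, -1.84943, 0.44178)–(1.1154, -1.74909, 0.5421)  len=0.1419
  (v21,v1,v22) [-+-] → (1.1154, -1.74909, 0.5421)–(1.1154, -1.14512, 0.399519)  len=0.6206
  (v22,v1,v2) [-++] → (1.1154, -1.14512, 0.399519)–(1.1154, -0.871908, 0.335)  len=0.2807
  (v22,v2,v23) [-+-] → (1.1154, -0.871908, 0.335)–(1.1154, -0.871908, -0.0162164)  len=0.3512
  (v23,v2,v3) [-++] → (1.1154, -0.871908, -0.0162164)–(1.1154, -0.871908, -0.335)  len=0.3188
  (v23,v3,v24) [-+-] → (1.1154, -0.871908, -0.335)–(1.1154, -1.42132, -0.464706)  len=0.5645
  (v24,v3,v4) [-++] → (1.1154, -1.42132, -0.464706)–(1.1154, -1.74909, -0.5421)  len=0.3368
  (v24,v4,v20) [-+-] → (1.1154, -1.74909, -0.5421)–(1.1154, -2.20013, -0.090989)  len=0.6379
  (v20,v4,v0) [-++] → (1.1154, -2.20013, -0.090989)–(1.1154, -2.29113, 0)  len=0.1287

Chained into 2 loop(s):
  loop 1: 10 segments, perimeter = 4.0058
  loop 2: 10 segments, perimeter = 4.0058
Total perimeter = 8.012

loops=2 perimeter=8.012


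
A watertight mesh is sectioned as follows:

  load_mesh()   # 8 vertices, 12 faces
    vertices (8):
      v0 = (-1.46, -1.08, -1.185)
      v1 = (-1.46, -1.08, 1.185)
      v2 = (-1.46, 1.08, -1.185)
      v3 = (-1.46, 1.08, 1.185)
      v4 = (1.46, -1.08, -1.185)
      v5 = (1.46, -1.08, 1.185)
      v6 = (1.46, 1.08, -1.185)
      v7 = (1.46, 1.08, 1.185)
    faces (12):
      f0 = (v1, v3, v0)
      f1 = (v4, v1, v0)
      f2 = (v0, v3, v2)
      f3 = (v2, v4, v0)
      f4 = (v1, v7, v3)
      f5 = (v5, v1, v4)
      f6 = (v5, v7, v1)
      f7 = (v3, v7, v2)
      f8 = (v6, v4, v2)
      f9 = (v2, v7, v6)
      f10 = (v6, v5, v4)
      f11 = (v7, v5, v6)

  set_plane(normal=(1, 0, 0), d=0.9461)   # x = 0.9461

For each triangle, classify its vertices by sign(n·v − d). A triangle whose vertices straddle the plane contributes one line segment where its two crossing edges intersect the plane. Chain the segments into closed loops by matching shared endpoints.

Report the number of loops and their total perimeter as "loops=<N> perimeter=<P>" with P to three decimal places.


Straddling triangles (8 of 12):
  (v4,v1,v0) [+--] → (0.9461, -1.08, -0.767896)–(0.9461, -1.08, -1.185)  len=0.4171
  (v2,v4,v0) [-+-] → (0.9461, -0.699855, -1.185)–(0.9461, -1.08, -1.185)  len=0.3801
  (v1,v7,v3) [-+-] → (0.9461, 0.699855, 1.185)–(0.9461, 1.08, 1.185)  len=0.3801
  (v5,v1,v4) [+-+] → (0.9461, -1.08, 1.185)–(0.9461, -1.08, -0.767896)  len=1.9529
  (v5,v7,v1) [++-] → (0.9461, 0.699855, 1.185)–(0.9461, -1.08, 1.185)  len=1.7799
  (v3,v7,v2) [-+-] → (0.9461, 1.08, 1.185)–(0.9461, 1.08, 0.767896)  len=0.4171
  (v6,v4,v2) [++-] → (0.9461, -0.699855, -1.185)–(0.9461, 1.08, -1.185)  len=1.7799
  (v2,v7,v6) [-++] → (0.9461, 1.08, 0.767896)–(0.9461, 1.08, -1.185)  len=1.9529

Chained into 1 loop(s):
  loop 1: 8 segments, perimeter = 9.0600
Total perimeter = 9.060

loops=1 perimeter=9.060


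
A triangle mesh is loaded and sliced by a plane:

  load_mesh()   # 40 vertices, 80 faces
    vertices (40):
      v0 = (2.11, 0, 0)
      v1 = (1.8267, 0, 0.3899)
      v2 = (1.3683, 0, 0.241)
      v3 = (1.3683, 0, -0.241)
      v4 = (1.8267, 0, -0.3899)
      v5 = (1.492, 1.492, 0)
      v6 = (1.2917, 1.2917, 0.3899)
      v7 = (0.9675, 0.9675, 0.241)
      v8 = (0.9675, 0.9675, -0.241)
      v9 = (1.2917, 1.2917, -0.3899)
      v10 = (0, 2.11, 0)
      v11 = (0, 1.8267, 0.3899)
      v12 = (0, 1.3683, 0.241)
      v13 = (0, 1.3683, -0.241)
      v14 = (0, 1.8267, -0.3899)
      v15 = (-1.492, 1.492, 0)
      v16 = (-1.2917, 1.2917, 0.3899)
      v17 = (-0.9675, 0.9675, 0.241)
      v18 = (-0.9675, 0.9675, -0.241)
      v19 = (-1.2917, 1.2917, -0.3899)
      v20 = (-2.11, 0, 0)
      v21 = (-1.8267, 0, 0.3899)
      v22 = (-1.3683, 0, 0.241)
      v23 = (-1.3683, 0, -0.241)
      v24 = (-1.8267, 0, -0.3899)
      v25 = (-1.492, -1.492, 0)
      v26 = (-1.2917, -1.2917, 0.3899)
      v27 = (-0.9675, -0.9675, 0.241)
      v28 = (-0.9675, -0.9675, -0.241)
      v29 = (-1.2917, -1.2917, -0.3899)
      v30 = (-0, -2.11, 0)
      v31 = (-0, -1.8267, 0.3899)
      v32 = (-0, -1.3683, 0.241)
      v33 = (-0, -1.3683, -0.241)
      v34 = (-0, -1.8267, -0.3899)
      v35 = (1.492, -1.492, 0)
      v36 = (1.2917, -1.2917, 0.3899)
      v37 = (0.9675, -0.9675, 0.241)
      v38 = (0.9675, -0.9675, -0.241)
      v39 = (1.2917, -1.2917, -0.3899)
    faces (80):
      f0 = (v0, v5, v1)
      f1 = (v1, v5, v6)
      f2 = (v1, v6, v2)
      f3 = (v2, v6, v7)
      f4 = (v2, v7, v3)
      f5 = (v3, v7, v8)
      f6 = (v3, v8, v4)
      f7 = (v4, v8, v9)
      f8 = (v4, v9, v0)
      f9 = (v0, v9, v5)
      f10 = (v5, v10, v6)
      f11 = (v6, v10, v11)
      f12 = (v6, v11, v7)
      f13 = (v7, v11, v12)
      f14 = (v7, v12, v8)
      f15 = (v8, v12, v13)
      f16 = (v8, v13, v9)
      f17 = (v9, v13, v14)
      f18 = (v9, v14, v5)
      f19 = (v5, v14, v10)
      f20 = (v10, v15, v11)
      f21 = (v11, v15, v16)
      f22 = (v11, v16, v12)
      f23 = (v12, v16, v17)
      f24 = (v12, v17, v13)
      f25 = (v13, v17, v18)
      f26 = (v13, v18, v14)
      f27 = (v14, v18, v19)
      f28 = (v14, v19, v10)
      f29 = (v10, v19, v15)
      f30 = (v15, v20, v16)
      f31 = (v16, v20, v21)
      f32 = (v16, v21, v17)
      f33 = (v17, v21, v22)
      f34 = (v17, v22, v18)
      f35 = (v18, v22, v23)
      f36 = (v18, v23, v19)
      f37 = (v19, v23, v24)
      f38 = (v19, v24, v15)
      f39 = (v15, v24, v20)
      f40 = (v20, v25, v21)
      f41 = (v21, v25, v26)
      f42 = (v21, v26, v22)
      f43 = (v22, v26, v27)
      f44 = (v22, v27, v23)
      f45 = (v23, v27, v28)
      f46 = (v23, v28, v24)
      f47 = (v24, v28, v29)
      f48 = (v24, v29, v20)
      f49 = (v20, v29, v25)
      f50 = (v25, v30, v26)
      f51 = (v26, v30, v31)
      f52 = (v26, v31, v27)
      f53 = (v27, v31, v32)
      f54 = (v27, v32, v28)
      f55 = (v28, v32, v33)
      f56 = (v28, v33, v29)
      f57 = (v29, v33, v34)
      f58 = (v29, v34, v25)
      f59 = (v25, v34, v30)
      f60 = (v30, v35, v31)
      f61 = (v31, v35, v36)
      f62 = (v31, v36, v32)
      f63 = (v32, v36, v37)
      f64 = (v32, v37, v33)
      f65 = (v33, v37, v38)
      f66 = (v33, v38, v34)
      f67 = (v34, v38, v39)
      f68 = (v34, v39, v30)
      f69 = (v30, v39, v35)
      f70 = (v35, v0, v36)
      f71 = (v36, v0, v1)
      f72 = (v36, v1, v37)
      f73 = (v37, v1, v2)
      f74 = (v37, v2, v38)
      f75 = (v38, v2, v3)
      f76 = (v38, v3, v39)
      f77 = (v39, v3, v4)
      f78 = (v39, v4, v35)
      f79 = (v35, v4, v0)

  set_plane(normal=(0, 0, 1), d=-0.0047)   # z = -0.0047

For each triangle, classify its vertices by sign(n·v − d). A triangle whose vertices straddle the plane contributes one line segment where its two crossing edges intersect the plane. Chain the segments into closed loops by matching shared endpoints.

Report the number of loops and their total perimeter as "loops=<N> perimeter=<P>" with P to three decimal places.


Straddling triangles (32 of 80):
  (v2,v7,v3) [++-] → (1.17181, 0.474316, -0.0047)–(1.3683, 0, -0.0047)  len=0.5134
  (v3,v7,v8) [-+-] → (1.17181, 0.474316, -0.0047)–(0.9675, 0.9675, -0.0047)  len=0.5338
  (v4,v9,v0) [--+] → (2.10014, 0.0155706, -0.0047)–(2.10658, 0, -0.0047)  len=0.0169
  (v0,v9,v5) [+-+] → (2.10014, 0.0155706, -0.0047)–(1.48959, 1.48959, -0.0047)  len=1.5955
  (v7,v12,v8) [++-] → (0.493184, 1.16399, -0.0047)–(0.9675, 0.9675, -0.0047)  len=0.5134
  (v8,v12,v13) [-+-] → (0.493184, 1.16399, -0.0047)–(0, 1.3683, -0.0047)  len=0.5338
  (v9,v14,v5) [--+] → (1.47401, 1.49603, -0.0047)–(1.48959, 1.48959, -0.0047)  len=0.0169
  (v5,v14,v10) [+-+] → (1.47401, 1.49603, -0.0047)–(0, 2.10658, -0.0047)  len=1.5955
  (v12,v17,v13) [++-] → (-0.474316, 1.17181, -0.0047)–(0, 1.3683, -0.0047)  len=0.5134
  (v13,v17,v18) [-+-] → (-0.474316, 1.17181, -0.0047)–(-0.9675, 0.9675, -0.0047)  len=0.5338
  (v14,v19,v10) [--+] → (-0.0155706, 2.10014, -0.0047)–(0, 2.10658, -0.0047)  len=0.0169
  (v10,v19,v15) [+-+] → (-0.0155706, 2.10014, -0.0047)–(-1.48959, 1.48959, -0.0047)  len=1.5955
  (v17,v22,v18) [++-] → (-1.16399, 0.493184, -0.0047)–(-0.9675, 0.9675, -0.0047)  len=0.5134
  (v18,v22,v23) [-+-] → (-1.16399, 0.493184, -0.0047)–(-1.3683, 0, -0.0047)  len=0.5338
  (v19,v24,v15) [--+] → (-1.49603, 1.47401, -0.0047)–(-1.48959, 1.48959, -0.0047)  len=0.0169
  (v15,v24,v20) [+-+] → (-1.49603, 1.47401, -0.0047)–(-2.10658, 0, -0.0047)  len=1.5955
  (v22,v27,v23) [++-] → (-1.17181, -0.474316, -0.0047)–(-1.3683, 0, -0.0047)  len=0.5134
  (v23,v27,v28) [-+-] → (-1.17181, -0.474316, -0.0047)–(-0.9675, -0.9675, -0.0047)  len=0.5338
  (v24,v29,v20) [--+] → (-2.10014, -0.0155706, -0.0047)–(-2.10658, 0, -0.0047)  len=0.0169
  (v20,v29,v25) [+-+] → (-2.10014, -0.0155706, -0.0047)–(-1.48959, -1.48959, -0.0047)  len=1.5955
  (v27,v32,v28) [++-] → (-0.493184, -1.16399, -0.0047)–(-0.9675, -0.9675, -0.0047)  len=0.5134
  (v28,v32,v33) [-+-] → (-0.493184, -1.16399, -0.0047)–(0, -1.3683, -0.0047)  len=0.5338
  (v29,v34,v25) [--+] → (-1.47401, -1.49603, -0.0047)–(-1.48959, -1.48959, -0.0047)  len=0.0169
  (v25,v34,v30) [+-+] → (-1.47401, -1.49603, -0.0047)–(0, -2.10658, -0.0047)  len=1.5955
  (v32,v37,v33) [++-] → (0.474316, -1.17181, -0.0047)–(0, -1.3683, -0.0047)  len=0.5134
  (v33,v37,v38) [-+-] → (0.474316, -1.17181, -0.0047)–(0.9675, -0.9675, -0.0047)  len=0.5338
  (v34,v39,v30) [--+] → (0.0155706, -2.10014, -0.0047)–(0, -2.10658, -0.0047)  len=0.0169
  (v30,v39,v35) [+-+] → (0.0155706, -2.10014, -0.0047)–(1.48959, -1.48959, -0.0047)  len=1.5955
  (v37,v2,v38) [++-] → (1.16399, -0.493184, -0.0047)–(0.9675, -0.9675, -0.0047)  len=0.5134
  (v38,v2,v3) [-+-] → (1.16399, -0.493184, -0.0047)–(1.3683, 0, -0.0047)  len=0.5338
  (v39,v4,v35) [--+] → (1.49603, -1.47401, -0.0047)–(1.48959, -1.48959, -0.0047)  len=0.0169
  (v35,v4,v0) [+-+] → (1.49603, -1.47401, -0.0047)–(2.10658, 0, -0.0047)  len=1.5955

Chained into 2 loop(s):
  loop 1: 16 segments, perimeter = 8.3779
  loop 2: 16 segments, perimeter = 12.8985
Total perimeter = 21.276

loops=2 perimeter=21.276


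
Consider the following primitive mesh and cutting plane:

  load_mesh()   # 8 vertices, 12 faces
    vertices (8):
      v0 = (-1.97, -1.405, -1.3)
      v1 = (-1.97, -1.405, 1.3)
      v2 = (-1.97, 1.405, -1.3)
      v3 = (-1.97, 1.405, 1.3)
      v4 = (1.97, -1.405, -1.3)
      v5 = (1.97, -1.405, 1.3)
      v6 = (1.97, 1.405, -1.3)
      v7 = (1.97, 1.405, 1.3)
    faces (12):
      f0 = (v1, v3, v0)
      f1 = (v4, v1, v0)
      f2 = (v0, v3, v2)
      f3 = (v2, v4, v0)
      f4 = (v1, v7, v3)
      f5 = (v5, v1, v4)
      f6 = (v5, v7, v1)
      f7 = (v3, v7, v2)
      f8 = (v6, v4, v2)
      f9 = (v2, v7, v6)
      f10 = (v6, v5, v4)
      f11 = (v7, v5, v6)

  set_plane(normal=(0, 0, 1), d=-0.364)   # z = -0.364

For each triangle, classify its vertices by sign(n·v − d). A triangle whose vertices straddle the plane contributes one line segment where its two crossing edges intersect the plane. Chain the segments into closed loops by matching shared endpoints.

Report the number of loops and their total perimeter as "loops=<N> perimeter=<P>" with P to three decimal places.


loops=1 perimeter=13.500

Straddling triangles (8 of 12):
  (v1,v3,v0) [++-] → (-1.97, -0.3934, -0.364)–(-1.97, -1.405, -0.364)  len=1.0116
  (v4,v1,v0) [-+-] → (0.5516, -1.405, -0.364)–(-1.97, -1.405, -0.364)  len=2.5216
  (v0,v3,v2) [-+-] → (-1.97, -0.3934, -0.364)–(-1.97, 1.405, -0.364)  len=1.7984
  (v5,v1,v4) [++-] → (0.5516, -1.405, -0.364)–(1.97, -1.405, -0.364)  len=1.4184
  (v3,v7,v2) [++-] → (-0.5516, 1.405, -0.364)–(-1.97, 1.405, -0.364)  len=1.4184
  (v2,v7,v6) [-+-] → (-0.5516, 1.405, -0.364)–(1.97, 1.405, -0.364)  len=2.5216
  (v6,v5,v4) [-+-] → (1.97, 0.3934, -0.364)–(1.97, -1.405, -0.364)  len=1.7984
  (v7,v5,v6) [++-] → (1.97, 0.3934, -0.364)–(1.97, 1.405, -0.364)  len=1.0116

Chained into 1 loop(s):
  loop 1: 8 segments, perimeter = 13.5000
Total perimeter = 13.500


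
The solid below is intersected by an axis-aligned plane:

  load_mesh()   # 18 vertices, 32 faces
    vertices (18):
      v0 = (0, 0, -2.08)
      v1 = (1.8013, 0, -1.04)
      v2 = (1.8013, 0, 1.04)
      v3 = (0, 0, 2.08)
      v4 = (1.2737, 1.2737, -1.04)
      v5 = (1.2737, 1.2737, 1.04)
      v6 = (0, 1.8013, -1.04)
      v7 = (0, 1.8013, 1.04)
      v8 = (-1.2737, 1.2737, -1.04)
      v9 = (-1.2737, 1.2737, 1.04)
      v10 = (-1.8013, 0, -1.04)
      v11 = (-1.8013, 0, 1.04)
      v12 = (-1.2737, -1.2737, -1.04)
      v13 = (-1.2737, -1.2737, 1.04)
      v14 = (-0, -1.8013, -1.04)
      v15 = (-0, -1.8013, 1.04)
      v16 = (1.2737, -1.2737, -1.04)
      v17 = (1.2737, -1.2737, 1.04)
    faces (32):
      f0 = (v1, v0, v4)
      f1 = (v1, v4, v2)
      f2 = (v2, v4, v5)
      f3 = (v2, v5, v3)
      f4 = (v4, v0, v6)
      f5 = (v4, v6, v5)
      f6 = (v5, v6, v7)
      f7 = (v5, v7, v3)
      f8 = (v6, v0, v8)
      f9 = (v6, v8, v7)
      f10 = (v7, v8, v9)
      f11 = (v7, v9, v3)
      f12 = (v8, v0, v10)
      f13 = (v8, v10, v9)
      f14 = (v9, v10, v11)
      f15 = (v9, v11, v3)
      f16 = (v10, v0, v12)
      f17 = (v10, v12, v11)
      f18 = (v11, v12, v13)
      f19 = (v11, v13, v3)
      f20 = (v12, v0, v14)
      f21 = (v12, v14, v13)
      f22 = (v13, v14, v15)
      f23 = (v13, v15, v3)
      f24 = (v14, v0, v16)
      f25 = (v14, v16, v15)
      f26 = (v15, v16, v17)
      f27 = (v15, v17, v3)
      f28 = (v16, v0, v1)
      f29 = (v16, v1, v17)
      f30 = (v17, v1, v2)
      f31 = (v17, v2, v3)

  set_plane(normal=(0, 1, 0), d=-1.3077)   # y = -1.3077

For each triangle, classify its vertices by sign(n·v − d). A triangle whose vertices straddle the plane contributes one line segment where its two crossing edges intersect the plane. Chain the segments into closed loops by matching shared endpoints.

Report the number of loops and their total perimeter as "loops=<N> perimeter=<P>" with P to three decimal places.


loops=1 perimeter=9.061

Straddling triangles (8 of 32):
  (v12,v0,v14) [++-] → (0, -1.3077, -1.32499)–(-1.19162, -1.3077, -1.04)  len=1.2252
  (v12,v14,v13) [+-+] → (-1.19162, -1.3077, -1.04)–(-1.19162, -1.3077, 0.905959)  len=1.9460
  (v13,v14,v15) [+--] → (-1.19162, -1.3077, 0.905959)–(-1.19162, -1.3077, 1.04)  len=0.1340
  (v13,v15,v3) [+-+] → (-1.19162, -1.3077, 1.04)–(0, -1.3077, 1.32499)  len=1.2252
  (v14,v0,v16) [-++] → (0, -1.3077, -1.32499)–(1.19162, -1.3077, -1.04)  len=1.2252
  (v14,v16,v15) [-+-] → (1.19162, -1.3077, -1.04)–(1.19162, -1.3077, -0.905959)  len=0.1340
  (v15,v16,v17) [-++] → (1.19162, -1.3077, -0.905959)–(1.19162, -1.3077, 1.04)  len=1.9460
  (v15,v17,v3) [-++] → (1.19162, -1.3077, 1.04)–(0, -1.3077, 1.32499)  len=1.2252

Chained into 1 loop(s):
  loop 1: 8 segments, perimeter = 9.0609
Total perimeter = 9.061


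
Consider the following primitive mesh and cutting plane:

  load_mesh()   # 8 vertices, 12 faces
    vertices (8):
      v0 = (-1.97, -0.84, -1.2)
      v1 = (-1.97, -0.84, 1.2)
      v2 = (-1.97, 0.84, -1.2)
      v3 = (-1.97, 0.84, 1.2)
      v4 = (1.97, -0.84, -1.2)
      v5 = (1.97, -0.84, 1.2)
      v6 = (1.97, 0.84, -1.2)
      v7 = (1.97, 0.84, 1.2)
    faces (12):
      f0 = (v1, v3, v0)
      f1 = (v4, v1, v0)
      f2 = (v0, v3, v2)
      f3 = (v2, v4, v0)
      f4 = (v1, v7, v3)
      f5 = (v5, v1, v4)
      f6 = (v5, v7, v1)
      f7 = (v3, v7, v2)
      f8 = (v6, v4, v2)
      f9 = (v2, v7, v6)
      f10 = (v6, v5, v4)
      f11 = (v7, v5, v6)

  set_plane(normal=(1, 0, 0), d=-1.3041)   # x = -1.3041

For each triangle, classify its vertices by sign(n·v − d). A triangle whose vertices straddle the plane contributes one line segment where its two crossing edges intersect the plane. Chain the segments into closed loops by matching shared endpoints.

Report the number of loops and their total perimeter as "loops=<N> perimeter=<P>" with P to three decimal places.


Straddling triangles (8 of 12):
  (v4,v1,v0) [+--] → (-1.3041, -0.84, 0.794376)–(-1.3041, -0.84, -1.2)  len=1.9944
  (v2,v4,v0) [-+-] → (-1.3041, 0.556063, -1.2)–(-1.3041, -0.84, -1.2)  len=1.3961
  (v1,v7,v3) [-+-] → (-1.3041, -0.556063, 1.2)–(-1.3041, 0.84, 1.2)  len=1.3961
  (v5,v1,v4) [+-+] → (-1.3041, -0.84, 1.2)–(-1.3041, -0.84, 0.794376)  len=0.4056
  (v5,v7,v1) [++-] → (-1.3041, -0.556063, 1.2)–(-1.3041, -0.84, 1.2)  len=0.2839
  (v3,v7,v2) [-+-] → (-1.3041, 0.84, 1.2)–(-1.3041, 0.84, -0.794376)  len=1.9944
  (v6,v4,v2) [++-] → (-1.3041, 0.556063, -1.2)–(-1.3041, 0.84, -1.2)  len=0.2839
  (v2,v7,v6) [-++] → (-1.3041, 0.84, -0.794376)–(-1.3041, 0.84, -1.2)  len=0.4056

Chained into 1 loop(s):
  loop 1: 8 segments, perimeter = 8.1600
Total perimeter = 8.160

loops=1 perimeter=8.160


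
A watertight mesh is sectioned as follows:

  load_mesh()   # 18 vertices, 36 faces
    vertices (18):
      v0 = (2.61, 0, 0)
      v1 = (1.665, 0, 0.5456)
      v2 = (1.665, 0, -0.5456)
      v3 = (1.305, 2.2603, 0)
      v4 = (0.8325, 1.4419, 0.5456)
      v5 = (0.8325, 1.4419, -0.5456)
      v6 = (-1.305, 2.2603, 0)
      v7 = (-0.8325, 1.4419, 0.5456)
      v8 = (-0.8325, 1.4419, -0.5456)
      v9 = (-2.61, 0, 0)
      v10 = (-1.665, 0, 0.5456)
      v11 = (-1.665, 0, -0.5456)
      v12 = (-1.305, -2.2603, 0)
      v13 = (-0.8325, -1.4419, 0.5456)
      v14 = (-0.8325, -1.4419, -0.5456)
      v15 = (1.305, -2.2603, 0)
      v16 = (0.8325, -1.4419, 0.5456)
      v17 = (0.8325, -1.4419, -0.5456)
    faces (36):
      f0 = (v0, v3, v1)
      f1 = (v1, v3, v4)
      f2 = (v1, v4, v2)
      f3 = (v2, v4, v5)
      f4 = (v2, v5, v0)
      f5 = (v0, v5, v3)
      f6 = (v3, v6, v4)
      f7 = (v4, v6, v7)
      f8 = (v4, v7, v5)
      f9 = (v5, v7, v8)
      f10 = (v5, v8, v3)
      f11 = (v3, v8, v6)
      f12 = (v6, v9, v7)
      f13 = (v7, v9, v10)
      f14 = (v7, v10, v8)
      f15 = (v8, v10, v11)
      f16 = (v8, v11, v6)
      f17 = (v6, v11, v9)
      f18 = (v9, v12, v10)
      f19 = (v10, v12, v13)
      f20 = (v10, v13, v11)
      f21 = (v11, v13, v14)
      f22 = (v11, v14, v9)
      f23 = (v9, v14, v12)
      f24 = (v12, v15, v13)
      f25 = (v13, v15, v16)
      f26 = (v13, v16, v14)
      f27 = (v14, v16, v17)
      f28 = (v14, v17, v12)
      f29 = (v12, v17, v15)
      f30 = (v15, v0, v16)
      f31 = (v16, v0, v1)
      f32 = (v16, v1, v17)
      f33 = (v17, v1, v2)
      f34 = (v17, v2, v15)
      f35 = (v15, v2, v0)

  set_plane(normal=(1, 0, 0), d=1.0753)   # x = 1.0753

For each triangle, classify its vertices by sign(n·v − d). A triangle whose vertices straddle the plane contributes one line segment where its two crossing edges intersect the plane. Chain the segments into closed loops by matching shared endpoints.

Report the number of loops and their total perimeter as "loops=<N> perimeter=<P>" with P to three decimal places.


loops=2 perimeter=7.641

Straddling triangles (16 of 36):
  (v1,v3,v4) [++-] → (1.0753, 1.86245, 0.265237)–(1.0753, 1.02137, 0.5456)  len=0.8866
  (v1,v4,v2) [+-+] → (1.0753, 1.02137, 0.5456)–(1.0753, 1.02137, 0.22735)  len=0.3183
  (v2,v4,v5) [+--] → (1.0753, 1.02137, 0.22735)–(1.0753, 1.02137, -0.5456)  len=0.7729
  (v2,v5,v0) [+-+] → (1.0753, 1.02137, -0.5456)–(1.0753, 1.24494, -0.471073)  len=0.2357
  (v0,v5,v3) [+-+] → (1.0753, 1.24494, -0.471073)–(1.0753, 1.86245, -0.265237)  len=0.6509
  (v3,v6,v4) [+--] → (1.0753, 2.2603, 0)–(1.0753, 1.86245, 0.265237)  len=0.4782
  (v5,v8,v3) [--+] → (1.0753, 2.17235, -0.0586313)–(1.0753, 1.86245, -0.265237)  len=0.3725
  (v3,v8,v6) [+--] → (1.0753, 2.17235, -0.0586313)–(1.0753, 2.2603, 0)  len=0.1057
  (v12,v15,v13) [-+-] → (1.0753, -2.2603, 0)–(1.0753, -2.17235, 0.0586313)  len=0.1057
  (v13,v15,v16) [-+-] → (1.0753, -2.17235, 0.0586313)–(1.0753, -1.86245, 0.265237)  len=0.3725
  (v12,v17,v15) [--+] → (1.0753, -1.86245, -0.265237)–(1.0753, -2.2603, 0)  len=0.4782
  (v15,v0,v16) [++-] → (1.0753, -1.24494, 0.471073)–(1.0753, -1.86245, 0.265237)  len=0.6509
  (v16,v0,v1) [-++] → (1.0753, -1.24494, 0.471073)–(1.0753, -1.02137, 0.5456)  len=0.2357
  (v16,v1,v17) [-+-] → (1.0753, -1.02137, 0.5456)–(1.0753, -1.02137, -0.22735)  len=0.7729
  (v17,v1,v2) [-++] → (1.0753, -1.02137, -0.22735)–(1.0753, -1.02137, -0.5456)  len=0.3183
  (v17,v2,v15) [-++] → (1.0753, -1.02137, -0.5456)–(1.0753, -1.86245, -0.265237)  len=0.8866

Chained into 2 loop(s):
  loop 1: 8 segments, perimeter = 3.8207
  loop 2: 8 segments, perimeter = 3.8207
Total perimeter = 7.641


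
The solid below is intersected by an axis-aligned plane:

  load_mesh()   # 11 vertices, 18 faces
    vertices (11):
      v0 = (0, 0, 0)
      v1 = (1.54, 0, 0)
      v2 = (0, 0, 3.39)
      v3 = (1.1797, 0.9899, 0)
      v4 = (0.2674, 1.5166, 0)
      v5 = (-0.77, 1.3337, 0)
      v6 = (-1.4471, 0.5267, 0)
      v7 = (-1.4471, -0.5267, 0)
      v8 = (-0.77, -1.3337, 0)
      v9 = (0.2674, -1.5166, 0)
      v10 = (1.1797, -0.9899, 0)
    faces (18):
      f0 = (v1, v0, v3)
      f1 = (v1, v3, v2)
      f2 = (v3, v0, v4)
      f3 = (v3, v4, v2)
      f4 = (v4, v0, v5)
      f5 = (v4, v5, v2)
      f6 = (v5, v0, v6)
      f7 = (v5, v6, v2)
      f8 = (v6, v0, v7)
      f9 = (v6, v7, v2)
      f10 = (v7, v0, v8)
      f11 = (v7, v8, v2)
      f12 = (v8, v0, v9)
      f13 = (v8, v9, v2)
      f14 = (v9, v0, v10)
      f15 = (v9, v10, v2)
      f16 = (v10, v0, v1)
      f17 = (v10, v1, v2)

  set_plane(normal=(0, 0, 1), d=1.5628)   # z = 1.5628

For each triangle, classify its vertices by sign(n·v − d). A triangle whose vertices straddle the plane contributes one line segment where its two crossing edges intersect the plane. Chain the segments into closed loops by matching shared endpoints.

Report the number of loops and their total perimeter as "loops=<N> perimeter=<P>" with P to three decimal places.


loops=1 perimeter=5.110

Straddling triangles (9 of 18):
  (v1,v3,v2) [--+] → (0.635855, 0.533553, 1.5628)–(0.830055, 0, 1.5628)  len=0.5678
  (v3,v4,v2) [--+] → (0.144128, 0.817443, 1.5628)–(0.635855, 0.533553, 1.5628)  len=0.5678
  (v4,v5,v2) [--+] → (-0.415028, 0.71886, 1.5628)–(0.144128, 0.817443, 1.5628)  len=0.5678
  (v5,v6,v2) [--+] → (-0.779983, 0.28389, 1.5628)–(-0.415028, 0.71886, 1.5628)  len=0.5678
  (v6,v7,v2) [--+] → (-0.779983, -0.28389, 1.5628)–(-0.779983, 0.28389, 1.5628)  len=0.5678
  (v7,v8,v2) [--+] → (-0.415028, -0.71886, 1.5628)–(-0.779983, -0.28389, 1.5628)  len=0.5678
  (v8,v9,v2) [--+] → (0.144128, -0.817443, 1.5628)–(-0.415028, -0.71886, 1.5628)  len=0.5678
  (v9,v10,v2) [--+] → (0.635855, -0.533553, 1.5628)–(0.144128, -0.817443, 1.5628)  len=0.5678
  (v10,v1,v2) [--+] → (0.830055, 0, 1.5628)–(0.635855, -0.533553, 1.5628)  len=0.5678

Chained into 1 loop(s):
  loop 1: 9 segments, perimeter = 5.1101
Total perimeter = 5.110


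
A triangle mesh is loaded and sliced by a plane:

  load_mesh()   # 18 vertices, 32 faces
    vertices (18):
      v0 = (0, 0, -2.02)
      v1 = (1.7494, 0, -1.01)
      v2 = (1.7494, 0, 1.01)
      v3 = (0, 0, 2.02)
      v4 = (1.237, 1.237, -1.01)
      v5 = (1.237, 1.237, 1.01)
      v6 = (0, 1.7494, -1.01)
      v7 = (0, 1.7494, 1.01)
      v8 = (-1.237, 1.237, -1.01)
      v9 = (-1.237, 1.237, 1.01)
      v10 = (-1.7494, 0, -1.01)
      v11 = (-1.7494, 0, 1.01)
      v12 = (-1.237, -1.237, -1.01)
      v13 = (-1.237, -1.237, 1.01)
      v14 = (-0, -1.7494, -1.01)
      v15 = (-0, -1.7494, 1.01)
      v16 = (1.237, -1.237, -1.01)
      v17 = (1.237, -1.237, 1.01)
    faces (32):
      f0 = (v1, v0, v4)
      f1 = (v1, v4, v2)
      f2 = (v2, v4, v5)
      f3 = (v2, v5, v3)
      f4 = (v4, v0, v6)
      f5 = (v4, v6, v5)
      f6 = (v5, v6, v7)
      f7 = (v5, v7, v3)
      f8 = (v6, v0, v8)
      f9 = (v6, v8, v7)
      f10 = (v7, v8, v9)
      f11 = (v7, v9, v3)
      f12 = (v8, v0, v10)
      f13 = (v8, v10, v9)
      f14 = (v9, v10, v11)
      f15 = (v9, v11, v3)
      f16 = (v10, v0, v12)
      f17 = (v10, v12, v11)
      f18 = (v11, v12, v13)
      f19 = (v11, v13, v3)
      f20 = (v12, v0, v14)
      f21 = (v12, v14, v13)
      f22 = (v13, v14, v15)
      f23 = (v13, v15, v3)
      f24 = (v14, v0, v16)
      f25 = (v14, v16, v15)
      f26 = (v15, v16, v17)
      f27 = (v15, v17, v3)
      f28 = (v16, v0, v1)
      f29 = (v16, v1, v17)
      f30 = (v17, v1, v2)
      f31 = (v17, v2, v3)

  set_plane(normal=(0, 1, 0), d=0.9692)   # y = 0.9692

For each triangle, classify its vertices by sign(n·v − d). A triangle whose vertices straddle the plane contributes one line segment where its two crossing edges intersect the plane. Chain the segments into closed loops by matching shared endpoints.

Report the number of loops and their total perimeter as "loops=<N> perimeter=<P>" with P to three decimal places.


Straddling triangles (12 of 32):
  (v1,v0,v4) [--+] → (0.9692, 0.9692, -1.22866)–(1.34793, 0.9692, -1.01)  len=0.4373
  (v1,v4,v2) [-+-] → (1.34793, 0.9692, -1.01)–(1.34793, 0.9692, -0.572687)  len=0.4373
  (v2,v4,v5) [-++] → (1.34793, 0.9692, -0.572687)–(1.34793, 0.9692, 1.01)  len=1.5827
  (v2,v5,v3) [-+-] → (1.34793, 0.9692, 1.01)–(0.9692, 0.9692, 1.22866)  len=0.4373
  (v4,v0,v6) [+-+] → (0.9692, 0.9692, -1.22866)–(0, 0.9692, -1.46044)  len=0.9965
  (v5,v7,v3) [++-] → (0, 0.9692, 1.46044)–(0.9692, 0.9692, 1.22866)  len=0.9965
  (v6,v0,v8) [+-+] → (0, 0.9692, -1.46044)–(-0.9692, 0.9692, -1.22866)  len=0.9965
  (v7,v9,v3) [++-] → (-0.9692, 0.9692, 1.22866)–(0, 0.9692, 1.46044)  len=0.9965
  (v8,v0,v10) [+--] → (-0.9692, 0.9692, -1.22866)–(-1.34793, 0.9692, -1.01)  len=0.4373
  (v8,v10,v9) [+-+] → (-1.34793, 0.9692, -1.01)–(-1.34793, 0.9692, 0.572687)  len=1.5827
  (v9,v10,v11) [+--] → (-1.34793, 0.9692, 0.572687)–(-1.34793, 0.9692, 1.01)  len=0.4373
  (v9,v11,v3) [+--] → (-1.34793, 0.9692, 1.01)–(-0.9692, 0.9692, 1.22866)  len=0.4373

Chained into 1 loop(s):
  loop 1: 12 segments, perimeter = 9.7754
Total perimeter = 9.775

loops=1 perimeter=9.775
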